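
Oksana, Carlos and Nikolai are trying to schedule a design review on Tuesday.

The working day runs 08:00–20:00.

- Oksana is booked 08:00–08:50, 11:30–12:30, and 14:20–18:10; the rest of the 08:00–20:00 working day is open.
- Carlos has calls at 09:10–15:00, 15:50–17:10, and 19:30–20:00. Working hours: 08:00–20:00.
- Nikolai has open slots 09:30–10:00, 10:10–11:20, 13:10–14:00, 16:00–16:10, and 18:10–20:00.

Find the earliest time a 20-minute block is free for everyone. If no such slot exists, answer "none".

18:10

Oksana free within 08:00–20:00: 08:50–11:30, 12:30–14:20, 18:10–20:00.
Carlos free within 08:00–20:00: 08:00–09:10, 15:00–15:50, 17:10–19:30.
Oksana ∩ Carlos: 08:50–09:10, 18:10–19:30.
Oksana ∩ Carlos ∩ Nikolai: 18:10–19:30.
Windows ≥ 20 min: 18:10–19:30.
Earliest such window starts at 18:10.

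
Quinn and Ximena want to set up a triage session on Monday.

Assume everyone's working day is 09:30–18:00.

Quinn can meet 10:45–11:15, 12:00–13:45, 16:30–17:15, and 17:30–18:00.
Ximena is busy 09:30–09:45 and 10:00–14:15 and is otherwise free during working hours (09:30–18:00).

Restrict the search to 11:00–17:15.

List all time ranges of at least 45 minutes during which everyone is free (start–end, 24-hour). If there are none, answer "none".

Ximena free within 09:30–18:00: 09:45–10:00, 14:15–18:00.
Quinn ∩ Ximena: 16:30–17:15, 17:30–18:00.
Restricted to 11:00–17:15: 16:30–17:15.
Windows ≥ 45 min: 16:30–17:15.

16:30–17:15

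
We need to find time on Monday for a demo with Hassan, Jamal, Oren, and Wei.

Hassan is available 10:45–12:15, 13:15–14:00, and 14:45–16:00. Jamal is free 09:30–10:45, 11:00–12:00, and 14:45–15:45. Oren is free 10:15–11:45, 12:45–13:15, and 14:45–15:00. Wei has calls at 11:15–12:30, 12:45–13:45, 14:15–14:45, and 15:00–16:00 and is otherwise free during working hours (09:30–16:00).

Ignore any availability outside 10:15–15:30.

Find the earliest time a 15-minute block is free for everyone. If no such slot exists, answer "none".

11:00

Wei free within 09:30–16:00: 09:30–11:15, 12:30–12:45, 13:45–14:15, 14:45–15:00.
Hassan ∩ Jamal: 11:00–12:00, 14:45–15:45.
Hassan ∩ Jamal ∩ Oren: 11:00–11:45, 14:45–15:00.
Hassan ∩ Jamal ∩ Oren ∩ Wei: 11:00–11:15, 14:45–15:00.
Restricted to 10:15–15:30: 11:00–11:15, 14:45–15:00.
Windows ≥ 15 min: 11:00–11:15, 14:45–15:00.
Earliest such window starts at 11:00.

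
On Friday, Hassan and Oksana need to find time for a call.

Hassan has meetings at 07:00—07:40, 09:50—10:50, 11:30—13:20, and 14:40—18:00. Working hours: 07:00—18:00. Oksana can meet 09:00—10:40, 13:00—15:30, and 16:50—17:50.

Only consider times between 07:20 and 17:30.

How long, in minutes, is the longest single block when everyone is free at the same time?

80 minutes

Hassan free within 07:00–18:00: 07:40–09:50, 10:50–11:30, 13:20–14:40.
Hassan ∩ Oksana: 09:00–09:50, 13:20–14:40.
Restricted to 07:20–17:30: 09:00–09:50, 13:20–14:40.
Common window lengths: 50, 80 min; longest is 80.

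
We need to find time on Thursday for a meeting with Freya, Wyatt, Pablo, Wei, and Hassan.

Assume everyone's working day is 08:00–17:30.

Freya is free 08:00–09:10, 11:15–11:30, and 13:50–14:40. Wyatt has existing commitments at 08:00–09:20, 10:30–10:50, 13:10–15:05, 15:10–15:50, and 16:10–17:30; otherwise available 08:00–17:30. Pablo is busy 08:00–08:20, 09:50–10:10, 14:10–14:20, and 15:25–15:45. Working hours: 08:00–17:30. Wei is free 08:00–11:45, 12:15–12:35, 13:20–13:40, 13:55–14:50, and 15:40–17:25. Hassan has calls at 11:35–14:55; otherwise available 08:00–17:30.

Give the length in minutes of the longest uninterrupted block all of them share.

15 minutes

Wyatt free within 08:00–17:30: 09:20–10:30, 10:50–13:10, 15:05–15:10, 15:50–16:10.
Pablo free within 08:00–17:30: 08:20–09:50, 10:10–14:10, 14:20–15:25, 15:45–17:30.
Hassan free within 08:00–17:30: 08:00–11:35, 14:55–17:30.
Freya ∩ Wyatt: 11:15–11:30.
Freya ∩ Wyatt ∩ Pablo: 11:15–11:30.
Freya ∩ Wyatt ∩ Pablo ∩ Wei: 11:15–11:30.
Freya ∩ Wyatt ∩ Pablo ∩ Wei ∩ Hassan: 11:15–11:30.
Single common window of 15 minutes.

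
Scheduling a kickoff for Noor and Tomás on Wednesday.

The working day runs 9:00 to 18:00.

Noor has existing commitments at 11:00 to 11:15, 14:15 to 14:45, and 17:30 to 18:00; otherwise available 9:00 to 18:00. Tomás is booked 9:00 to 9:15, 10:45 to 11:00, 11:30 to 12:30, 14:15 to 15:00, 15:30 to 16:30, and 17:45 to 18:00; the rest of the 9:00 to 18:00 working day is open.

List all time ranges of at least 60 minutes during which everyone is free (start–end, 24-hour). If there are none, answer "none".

09:15–10:45, 12:30–14:15, 16:30–17:30

Noor free within 09:00–18:00: 09:00–11:00, 11:15–14:15, 14:45–17:30.
Tomás free within 09:00–18:00: 09:15–10:45, 11:00–11:30, 12:30–14:15, 15:00–15:30, 16:30–17:45.
Noor ∩ Tomás: 09:15–10:45, 11:15–11:30, 12:30–14:15, 15:00–15:30, 16:30–17:30.
Windows ≥ 60 min: 09:15–10:45, 12:30–14:15, 16:30–17:30.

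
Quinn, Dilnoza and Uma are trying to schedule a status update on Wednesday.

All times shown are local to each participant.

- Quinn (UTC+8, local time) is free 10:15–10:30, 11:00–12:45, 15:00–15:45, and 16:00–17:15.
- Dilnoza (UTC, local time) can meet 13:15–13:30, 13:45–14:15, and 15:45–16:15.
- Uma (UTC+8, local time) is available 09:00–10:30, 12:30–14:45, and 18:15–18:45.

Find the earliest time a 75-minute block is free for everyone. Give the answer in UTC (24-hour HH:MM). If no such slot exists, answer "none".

none

Quinn → UTC: 02:15–02:30, 03:00–04:45, 07:00–07:45, 08:00–09:15.
Dilnoza → UTC: 13:15–13:30, 13:45–14:15, 15:45–16:15.
Uma → UTC: 01:00–02:30, 04:30–06:45, 10:15–10:45.
Quinn ∩ Dilnoza: (none).
Quinn ∩ Dilnoza ∩ Uma: (none).
Windows ≥ 75 min: (none).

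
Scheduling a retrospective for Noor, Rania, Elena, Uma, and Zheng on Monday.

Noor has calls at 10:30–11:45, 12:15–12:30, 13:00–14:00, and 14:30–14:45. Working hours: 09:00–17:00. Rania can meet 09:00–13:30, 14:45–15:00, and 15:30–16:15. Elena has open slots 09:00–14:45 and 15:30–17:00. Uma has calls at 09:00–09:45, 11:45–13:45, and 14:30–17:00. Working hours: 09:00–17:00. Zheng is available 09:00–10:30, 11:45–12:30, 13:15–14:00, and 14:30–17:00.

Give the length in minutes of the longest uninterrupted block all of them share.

45 minutes

Noor free within 09:00–17:00: 09:00–10:30, 11:45–12:15, 12:30–13:00, 14:00–14:30, 14:45–17:00.
Uma free within 09:00–17:00: 09:45–11:45, 13:45–14:30.
Noor ∩ Rania: 09:00–10:30, 11:45–12:15, 12:30–13:00, 14:45–15:00, 15:30–16:15.
Noor ∩ Rania ∩ Elena: 09:00–10:30, 11:45–12:15, 12:30–13:00, 15:30–16:15.
Noor ∩ Rania ∩ Elena ∩ Uma: 09:45–10:30.
Noor ∩ Rania ∩ Elena ∩ Uma ∩ Zheng: 09:45–10:30.
Single common window of 45 minutes.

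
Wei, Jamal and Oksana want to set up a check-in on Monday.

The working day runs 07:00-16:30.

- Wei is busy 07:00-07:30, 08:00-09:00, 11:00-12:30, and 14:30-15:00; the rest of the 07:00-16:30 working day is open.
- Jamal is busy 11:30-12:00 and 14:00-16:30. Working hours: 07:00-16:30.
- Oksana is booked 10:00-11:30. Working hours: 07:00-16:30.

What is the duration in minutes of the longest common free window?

Wei free within 07:00–16:30: 07:30–08:00, 09:00–11:00, 12:30–14:30, 15:00–16:30.
Jamal free within 07:00–16:30: 07:00–11:30, 12:00–14:00.
Oksana free within 07:00–16:30: 07:00–10:00, 11:30–16:30.
Wei ∩ Jamal: 07:30–08:00, 09:00–11:00, 12:30–14:00.
Wei ∩ Jamal ∩ Oksana: 07:30–08:00, 09:00–10:00, 12:30–14:00.
Common window lengths: 30, 60, 90 min; longest is 90.

90 minutes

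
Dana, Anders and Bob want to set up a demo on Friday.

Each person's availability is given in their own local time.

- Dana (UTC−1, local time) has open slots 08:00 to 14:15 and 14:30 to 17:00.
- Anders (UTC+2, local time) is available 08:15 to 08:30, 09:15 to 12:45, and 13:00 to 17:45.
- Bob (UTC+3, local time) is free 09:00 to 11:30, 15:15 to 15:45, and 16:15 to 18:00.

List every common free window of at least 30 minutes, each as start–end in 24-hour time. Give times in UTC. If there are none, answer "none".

12:15–12:45, 13:15–15:00

Dana → UTC: 09:00–15:15, 15:30–18:00.
Anders → UTC: 06:15–06:30, 07:15–10:45, 11:00–15:45.
Bob → UTC: 06:00–08:30, 12:15–12:45, 13:15–15:00.
Dana ∩ Anders: 09:00–10:45, 11:00–15:15, 15:30–15:45.
Dana ∩ Anders ∩ Bob: 12:15–12:45, 13:15–15:00.
Windows ≥ 30 min: 12:15–12:45, 13:15–15:00.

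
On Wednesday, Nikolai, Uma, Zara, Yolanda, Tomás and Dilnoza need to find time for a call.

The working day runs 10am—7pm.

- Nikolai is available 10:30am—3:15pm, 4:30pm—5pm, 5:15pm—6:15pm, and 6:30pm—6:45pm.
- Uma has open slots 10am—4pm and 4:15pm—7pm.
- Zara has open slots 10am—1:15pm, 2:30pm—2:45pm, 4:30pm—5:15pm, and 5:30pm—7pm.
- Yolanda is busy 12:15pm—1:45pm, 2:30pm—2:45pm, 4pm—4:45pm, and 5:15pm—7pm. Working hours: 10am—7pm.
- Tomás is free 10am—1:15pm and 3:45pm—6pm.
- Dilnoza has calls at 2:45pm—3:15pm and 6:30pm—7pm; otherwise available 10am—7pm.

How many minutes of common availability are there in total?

Yolanda free within 10:00–19:00: 10:00–12:15, 13:45–14:30, 14:45–16:00, 16:45–17:15.
Dilnoza free within 10:00–19:00: 10:00–14:45, 15:15–18:30.
Nikolai ∩ Uma: 10:30–15:15, 16:30–17:00, 17:15–18:15, 18:30–18:45.
Nikolai ∩ Uma ∩ Zara: 10:30–13:15, 14:30–14:45, 16:30–17:00, 17:30–18:15, 18:30–18:45.
Nikolai ∩ Uma ∩ Zara ∩ Yolanda: 10:30–12:15, 16:45–17:00.
Nikolai ∩ Uma ∩ Zara ∩ Yolanda ∩ Tomás: 10:30–12:15, 16:45–17:00.
Nikolai ∩ Uma ∩ Zara ∩ Yolanda ∩ Tomás ∩ Dilnoza: 10:30–12:15, 16:45–17:00.
Total common minutes: 105 + 15 = 120.

120 minutes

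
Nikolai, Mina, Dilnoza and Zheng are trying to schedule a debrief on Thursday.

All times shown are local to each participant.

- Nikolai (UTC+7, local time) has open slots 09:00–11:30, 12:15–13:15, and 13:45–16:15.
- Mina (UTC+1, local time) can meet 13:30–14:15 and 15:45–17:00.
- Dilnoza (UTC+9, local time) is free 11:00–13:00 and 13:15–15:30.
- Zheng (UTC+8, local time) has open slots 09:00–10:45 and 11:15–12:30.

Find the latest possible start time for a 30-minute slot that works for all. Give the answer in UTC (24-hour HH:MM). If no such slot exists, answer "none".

none

Nikolai → UTC: 02:00–04:30, 05:15–06:15, 06:45–09:15.
Mina → UTC: 12:30–13:15, 14:45–16:00.
Dilnoza → UTC: 02:00–04:00, 04:15–06:30.
Zheng → UTC: 01:00–02:45, 03:15–04:30.
Nikolai ∩ Mina: (none).
Nikolai ∩ Mina ∩ Dilnoza: (none).
Nikolai ∩ Mina ∩ Dilnoza ∩ Zheng: (none).
Windows ≥ 30 min: (none).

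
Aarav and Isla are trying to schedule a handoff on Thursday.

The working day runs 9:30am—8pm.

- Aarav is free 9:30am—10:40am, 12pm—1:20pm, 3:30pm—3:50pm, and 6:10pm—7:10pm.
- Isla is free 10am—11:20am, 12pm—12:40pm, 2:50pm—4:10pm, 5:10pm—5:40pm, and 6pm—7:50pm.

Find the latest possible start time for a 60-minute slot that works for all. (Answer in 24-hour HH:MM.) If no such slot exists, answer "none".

Aarav ∩ Isla: 10:00–10:40, 12:00–12:40, 15:30–15:50, 18:10–19:10.
Windows ≥ 60 min: 18:10–19:10.
Latest start in the last window 18:10–19:10 is 19:10 − 60 min = 18:10.

18:10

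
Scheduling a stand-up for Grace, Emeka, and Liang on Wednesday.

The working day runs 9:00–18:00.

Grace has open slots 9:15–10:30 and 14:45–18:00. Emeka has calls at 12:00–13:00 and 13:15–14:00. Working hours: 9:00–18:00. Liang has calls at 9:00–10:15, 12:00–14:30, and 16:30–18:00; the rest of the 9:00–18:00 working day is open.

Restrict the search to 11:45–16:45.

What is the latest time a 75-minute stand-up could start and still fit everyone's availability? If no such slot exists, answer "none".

15:15

Emeka free within 09:00–18:00: 09:00–12:00, 13:00–13:15, 14:00–18:00.
Liang free within 09:00–18:00: 10:15–12:00, 14:30–16:30.
Grace ∩ Emeka: 09:15–10:30, 14:45–18:00.
Grace ∩ Emeka ∩ Liang: 10:15–10:30, 14:45–16:30.
Restricted to 11:45–16:45: 14:45–16:30.
Windows ≥ 75 min: 14:45–16:30.
Latest start in the last window 14:45–16:30 is 16:30 − 75 min = 15:15.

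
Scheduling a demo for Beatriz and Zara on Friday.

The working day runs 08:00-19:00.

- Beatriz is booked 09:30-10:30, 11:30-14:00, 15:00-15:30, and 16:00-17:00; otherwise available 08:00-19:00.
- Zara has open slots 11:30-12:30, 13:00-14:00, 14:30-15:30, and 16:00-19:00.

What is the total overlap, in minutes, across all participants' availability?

Beatriz free within 08:00–19:00: 08:00–09:30, 10:30–11:30, 14:00–15:00, 15:30–16:00, 17:00–19:00.
Beatriz ∩ Zara: 14:30–15:00, 17:00–19:00.
Total common minutes: 30 + 120 = 150.

150 minutes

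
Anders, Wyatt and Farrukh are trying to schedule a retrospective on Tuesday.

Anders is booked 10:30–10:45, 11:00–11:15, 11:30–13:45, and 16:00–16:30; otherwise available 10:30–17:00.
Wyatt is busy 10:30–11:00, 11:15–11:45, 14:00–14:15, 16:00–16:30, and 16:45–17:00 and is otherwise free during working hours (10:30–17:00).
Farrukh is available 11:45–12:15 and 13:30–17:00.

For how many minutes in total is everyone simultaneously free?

135 minutes

Anders free within 10:30–17:00: 10:45–11:00, 11:15–11:30, 13:45–16:00, 16:30–17:00.
Wyatt free within 10:30–17:00: 11:00–11:15, 11:45–14:00, 14:15–16:00, 16:30–16:45.
Anders ∩ Wyatt: 13:45–14:00, 14:15–16:00, 16:30–16:45.
Anders ∩ Wyatt ∩ Farrukh: 13:45–14:00, 14:15–16:00, 16:30–16:45.
Total common minutes: 15 + 105 + 15 = 135.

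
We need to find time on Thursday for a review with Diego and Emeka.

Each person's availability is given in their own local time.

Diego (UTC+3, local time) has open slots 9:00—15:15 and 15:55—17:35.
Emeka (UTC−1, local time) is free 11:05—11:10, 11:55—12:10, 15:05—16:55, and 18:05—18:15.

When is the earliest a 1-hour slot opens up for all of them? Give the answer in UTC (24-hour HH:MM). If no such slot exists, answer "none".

Diego → UTC: 06:00–12:15, 12:55–14:35.
Emeka → UTC: 12:05–12:10, 12:55–13:10, 16:05–17:55, 19:05–19:15.
Diego ∩ Emeka: 12:05–12:10, 12:55–13:10.
Windows ≥ 60 min: (none).

none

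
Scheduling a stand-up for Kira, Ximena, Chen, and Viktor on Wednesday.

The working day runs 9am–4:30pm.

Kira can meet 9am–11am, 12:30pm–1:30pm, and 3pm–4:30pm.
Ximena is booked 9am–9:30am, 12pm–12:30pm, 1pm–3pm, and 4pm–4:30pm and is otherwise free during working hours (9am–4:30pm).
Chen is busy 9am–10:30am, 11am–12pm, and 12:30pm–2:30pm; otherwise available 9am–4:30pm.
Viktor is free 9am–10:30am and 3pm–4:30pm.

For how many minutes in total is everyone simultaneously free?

Ximena free within 09:00–16:30: 09:30–12:00, 12:30–13:00, 15:00–16:00.
Chen free within 09:00–16:30: 10:30–11:00, 12:00–12:30, 14:30–16:30.
Kira ∩ Ximena: 09:30–11:00, 12:30–13:00, 15:00–16:00.
Kira ∩ Ximena ∩ Chen: 10:30–11:00, 15:00–16:00.
Kira ∩ Ximena ∩ Chen ∩ Viktor: 15:00–16:00.
Total common minutes: 60.

60 minutes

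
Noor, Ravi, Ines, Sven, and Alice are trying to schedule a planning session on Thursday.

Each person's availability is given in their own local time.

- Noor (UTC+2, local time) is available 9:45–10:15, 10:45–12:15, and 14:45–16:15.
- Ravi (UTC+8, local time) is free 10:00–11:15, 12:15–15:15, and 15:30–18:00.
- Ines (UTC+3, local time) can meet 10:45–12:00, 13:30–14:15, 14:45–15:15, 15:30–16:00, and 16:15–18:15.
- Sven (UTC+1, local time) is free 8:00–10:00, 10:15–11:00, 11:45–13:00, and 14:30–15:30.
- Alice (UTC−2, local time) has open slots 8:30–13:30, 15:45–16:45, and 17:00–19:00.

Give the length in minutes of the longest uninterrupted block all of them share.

Noor → UTC: 07:45–08:15, 08:45–10:15, 12:45–14:15.
Ravi → UTC: 02:00–03:15, 04:15–07:15, 07:30–10:00.
Ines → UTC: 07:45–09:00, 10:30–11:15, 11:45–12:15, 12:30–13:00, 13:15–15:15.
Sven → UTC: 07:00–09:00, 09:15–10:00, 10:45–12:00, 13:30–14:30.
Alice → UTC: 10:30–15:30, 17:45–18:45, 19:00–21:00.
Noor ∩ Ravi: 07:45–08:15, 08:45–10:00.
Noor ∩ Ravi ∩ Ines: 07:45–08:15, 08:45–09:00.
Noor ∩ Ravi ∩ Ines ∩ Sven: 07:45–08:15, 08:45–09:00.
Noor ∩ Ravi ∩ Ines ∩ Sven ∩ Alice: (none).
No common window.

0 minutes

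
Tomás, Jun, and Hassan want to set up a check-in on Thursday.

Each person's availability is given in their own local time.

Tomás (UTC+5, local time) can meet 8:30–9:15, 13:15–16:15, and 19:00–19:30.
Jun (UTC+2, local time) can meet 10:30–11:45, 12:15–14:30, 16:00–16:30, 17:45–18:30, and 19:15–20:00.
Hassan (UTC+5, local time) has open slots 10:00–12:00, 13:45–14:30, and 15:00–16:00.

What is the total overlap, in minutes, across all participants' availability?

90 minutes

Tomás → UTC: 03:30–04:15, 08:15–11:15, 14:00–14:30.
Jun → UTC: 08:30–09:45, 10:15–12:30, 14:00–14:30, 15:45–16:30, 17:15–18:00.
Hassan → UTC: 05:00–07:00, 08:45–09:30, 10:00–11:00.
Tomás ∩ Jun: 08:30–09:45, 10:15–11:15, 14:00–14:30.
Tomás ∩ Jun ∩ Hassan: 08:45–09:30, 10:15–11:00.
Total common minutes: 45 + 45 = 90.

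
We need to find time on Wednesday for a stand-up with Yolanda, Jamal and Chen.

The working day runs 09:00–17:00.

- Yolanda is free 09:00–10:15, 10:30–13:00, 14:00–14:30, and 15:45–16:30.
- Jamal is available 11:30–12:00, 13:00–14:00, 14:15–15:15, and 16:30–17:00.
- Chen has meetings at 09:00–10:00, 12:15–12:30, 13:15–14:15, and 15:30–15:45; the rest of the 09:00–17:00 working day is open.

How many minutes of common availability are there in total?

Chen free within 09:00–17:00: 10:00–12:15, 12:30–13:15, 14:15–15:30, 15:45–17:00.
Yolanda ∩ Jamal: 11:30–12:00, 14:15–14:30.
Yolanda ∩ Jamal ∩ Chen: 11:30–12:00, 14:15–14:30.
Total common minutes: 30 + 15 = 45.

45 minutes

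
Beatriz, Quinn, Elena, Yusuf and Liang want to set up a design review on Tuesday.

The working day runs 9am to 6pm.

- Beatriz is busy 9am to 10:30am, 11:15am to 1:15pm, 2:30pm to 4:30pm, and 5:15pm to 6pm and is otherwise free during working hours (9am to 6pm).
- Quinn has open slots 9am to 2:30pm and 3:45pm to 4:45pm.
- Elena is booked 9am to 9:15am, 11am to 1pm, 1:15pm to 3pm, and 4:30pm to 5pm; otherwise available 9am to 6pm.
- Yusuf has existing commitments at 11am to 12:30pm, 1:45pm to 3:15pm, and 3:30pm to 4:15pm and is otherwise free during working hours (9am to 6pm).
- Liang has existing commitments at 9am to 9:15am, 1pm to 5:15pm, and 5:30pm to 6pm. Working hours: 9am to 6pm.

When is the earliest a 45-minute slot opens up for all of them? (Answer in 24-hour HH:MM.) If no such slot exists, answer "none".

none

Beatriz free within 09:00–18:00: 10:30–11:15, 13:15–14:30, 16:30–17:15.
Elena free within 09:00–18:00: 09:15–11:00, 13:00–13:15, 15:00–16:30, 17:00–18:00.
Yusuf free within 09:00–18:00: 09:00–11:00, 12:30–13:45, 15:15–15:30, 16:15–18:00.
Liang free within 09:00–18:00: 09:15–13:00, 17:15–17:30.
Beatriz ∩ Quinn: 10:30–11:15, 13:15–14:30, 16:30–16:45.
Beatriz ∩ Quinn ∩ Elena: 10:30–11:00.
Beatriz ∩ Quinn ∩ Elena ∩ Yusuf: 10:30–11:00.
Beatriz ∩ Quinn ∩ Elena ∩ Yusuf ∩ Liang: 10:30–11:00.
Windows ≥ 45 min: (none).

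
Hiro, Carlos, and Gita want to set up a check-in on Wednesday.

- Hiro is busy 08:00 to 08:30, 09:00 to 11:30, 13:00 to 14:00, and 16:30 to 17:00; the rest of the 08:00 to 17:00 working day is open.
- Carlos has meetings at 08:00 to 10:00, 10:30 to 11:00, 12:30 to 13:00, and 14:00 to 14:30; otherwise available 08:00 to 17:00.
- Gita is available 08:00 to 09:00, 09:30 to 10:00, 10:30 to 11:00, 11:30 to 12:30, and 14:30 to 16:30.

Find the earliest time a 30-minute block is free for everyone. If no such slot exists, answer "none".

11:30

Hiro free within 08:00–17:00: 08:30–09:00, 11:30–13:00, 14:00–16:30.
Carlos free within 08:00–17:00: 10:00–10:30, 11:00–12:30, 13:00–14:00, 14:30–17:00.
Hiro ∩ Carlos: 11:30–12:30, 14:30–16:30.
Hiro ∩ Carlos ∩ Gita: 11:30–12:30, 14:30–16:30.
Windows ≥ 30 min: 11:30–12:30, 14:30–16:30.
Earliest such window starts at 11:30.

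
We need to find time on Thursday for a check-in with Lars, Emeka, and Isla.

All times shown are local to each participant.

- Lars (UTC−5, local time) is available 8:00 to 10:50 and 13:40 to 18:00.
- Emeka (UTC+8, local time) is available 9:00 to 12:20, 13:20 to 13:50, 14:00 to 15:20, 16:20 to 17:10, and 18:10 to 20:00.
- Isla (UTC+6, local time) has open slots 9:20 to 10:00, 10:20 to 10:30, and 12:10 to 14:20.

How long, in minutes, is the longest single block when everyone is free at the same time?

0 minutes

Lars → UTC: 13:00–15:50, 18:40–23:00.
Emeka → UTC: 01:00–04:20, 05:20–05:50, 06:00–07:20, 08:20–09:10, 10:10–12:00.
Isla → UTC: 03:20–04:00, 04:20–04:30, 06:10–08:20.
Lars ∩ Emeka: (none).
Lars ∩ Emeka ∩ Isla: (none).
No common window.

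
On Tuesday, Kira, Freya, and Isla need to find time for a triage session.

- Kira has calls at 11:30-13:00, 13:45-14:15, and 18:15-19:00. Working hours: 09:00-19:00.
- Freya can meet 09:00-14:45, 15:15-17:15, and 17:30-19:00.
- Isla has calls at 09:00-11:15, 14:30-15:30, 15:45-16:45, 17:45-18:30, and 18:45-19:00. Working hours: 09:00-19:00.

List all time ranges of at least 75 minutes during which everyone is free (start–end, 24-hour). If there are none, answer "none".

Kira free within 09:00–19:00: 09:00–11:30, 13:00–13:45, 14:15–18:15.
Isla free within 09:00–19:00: 11:15–14:30, 15:30–15:45, 16:45–17:45, 18:30–18:45.
Kira ∩ Freya: 09:00–11:30, 13:00–13:45, 14:15–14:45, 15:15–17:15, 17:30–18:15.
Kira ∩ Freya ∩ Isla: 11:15–11:30, 13:00–13:45, 14:15–14:30, 15:30–15:45, 16:45–17:15, 17:30–17:45.
Windows ≥ 75 min: (none).

none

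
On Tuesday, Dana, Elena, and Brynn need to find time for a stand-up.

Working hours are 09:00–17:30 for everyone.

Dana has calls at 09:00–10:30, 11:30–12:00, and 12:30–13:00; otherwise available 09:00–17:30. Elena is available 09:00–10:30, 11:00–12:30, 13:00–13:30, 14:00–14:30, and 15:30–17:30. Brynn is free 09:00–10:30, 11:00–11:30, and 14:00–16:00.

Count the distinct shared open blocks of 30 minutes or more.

3

Dana free within 09:00–17:30: 10:30–11:30, 12:00–12:30, 13:00–17:30.
Dana ∩ Elena: 11:00–11:30, 12:00–12:30, 13:00–13:30, 14:00–14:30, 15:30–17:30.
Dana ∩ Elena ∩ Brynn: 11:00–11:30, 14:00–14:30, 15:30–16:00.
Windows ≥ 30 min: 11:00–11:30, 14:00–14:30, 15:30–16:00.
That's 3 windows.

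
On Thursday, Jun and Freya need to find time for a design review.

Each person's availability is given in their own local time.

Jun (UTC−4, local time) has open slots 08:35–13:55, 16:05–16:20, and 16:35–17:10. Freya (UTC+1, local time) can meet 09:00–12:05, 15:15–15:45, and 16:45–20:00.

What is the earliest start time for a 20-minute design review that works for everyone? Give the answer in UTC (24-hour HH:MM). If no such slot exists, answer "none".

Jun → UTC: 12:35–17:55, 20:05–20:20, 20:35–21:10.
Freya → UTC: 08:00–11:05, 14:15–14:45, 15:45–19:00.
Jun ∩ Freya: 14:15–14:45, 15:45–17:55.
Windows ≥ 20 min: 14:15–14:45, 15:45–17:55.
Earliest such window starts at 14:15.

14:15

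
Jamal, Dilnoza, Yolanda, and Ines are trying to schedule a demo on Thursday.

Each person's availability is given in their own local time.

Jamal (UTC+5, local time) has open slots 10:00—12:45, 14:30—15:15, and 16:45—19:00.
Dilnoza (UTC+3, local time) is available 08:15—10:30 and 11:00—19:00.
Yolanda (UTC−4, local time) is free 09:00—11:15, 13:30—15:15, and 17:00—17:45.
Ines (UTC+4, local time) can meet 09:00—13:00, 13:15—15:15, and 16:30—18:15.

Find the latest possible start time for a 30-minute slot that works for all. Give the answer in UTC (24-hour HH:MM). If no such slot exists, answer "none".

Jamal → UTC: 05:00–07:45, 09:30–10:15, 11:45–14:00.
Dilnoza → UTC: 05:15–07:30, 08:00–16:00.
Yolanda → UTC: 13:00–15:15, 17:30–19:15, 21:00–21:45.
Ines → UTC: 05:00–09:00, 09:15–11:15, 12:30–14:15.
Jamal ∩ Dilnoza: 05:15–07:30, 09:30–10:15, 11:45–14:00.
Jamal ∩ Dilnoza ∩ Yolanda: 13:00–14:00.
Jamal ∩ Dilnoza ∩ Yolanda ∩ Ines: 13:00–14:00.
Windows ≥ 30 min: 13:00–14:00.
Latest start in the last window 13:00–14:00 is 14:00 − 30 min = 13:30.

13:30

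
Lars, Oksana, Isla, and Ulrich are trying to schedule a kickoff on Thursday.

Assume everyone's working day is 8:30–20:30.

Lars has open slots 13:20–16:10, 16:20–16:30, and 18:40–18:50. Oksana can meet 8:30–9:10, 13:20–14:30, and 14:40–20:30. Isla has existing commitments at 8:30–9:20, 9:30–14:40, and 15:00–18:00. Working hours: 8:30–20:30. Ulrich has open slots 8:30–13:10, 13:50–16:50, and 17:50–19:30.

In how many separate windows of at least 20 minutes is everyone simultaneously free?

Isla free within 08:30–20:30: 09:20–09:30, 14:40–15:00, 18:00–20:30.
Lars ∩ Oksana: 13:20–14:30, 14:40–16:10, 16:20–16:30, 18:40–18:50.
Lars ∩ Oksana ∩ Isla: 14:40–15:00, 18:40–18:50.
Lars ∩ Oksana ∩ Isla ∩ Ulrich: 14:40–15:00, 18:40–18:50.
Windows ≥ 20 min: 14:40–15:00.
That's 1 window.

1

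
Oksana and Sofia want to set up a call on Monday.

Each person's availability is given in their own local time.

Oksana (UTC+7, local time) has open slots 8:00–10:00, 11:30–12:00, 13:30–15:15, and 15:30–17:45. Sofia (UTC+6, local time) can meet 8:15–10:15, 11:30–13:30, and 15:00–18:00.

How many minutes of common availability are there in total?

Oksana → UTC: 01:00–03:00, 04:30–05:00, 06:30–08:15, 08:30–10:45.
Sofia → UTC: 02:15–04:15, 05:30–07:30, 09:00–12:00.
Oksana ∩ Sofia: 02:15–03:00, 06:30–07:30, 09:00–10:45.
Total common minutes: 45 + 60 + 105 = 210.

210 minutes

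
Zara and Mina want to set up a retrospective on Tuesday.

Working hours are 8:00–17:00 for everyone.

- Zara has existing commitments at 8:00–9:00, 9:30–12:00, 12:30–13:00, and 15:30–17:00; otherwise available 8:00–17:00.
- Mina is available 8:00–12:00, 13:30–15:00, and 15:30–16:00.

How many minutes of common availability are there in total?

120 minutes

Zara free within 08:00–17:00: 09:00–09:30, 12:00–12:30, 13:00–15:30.
Zara ∩ Mina: 09:00–09:30, 13:30–15:00.
Total common minutes: 30 + 90 = 120.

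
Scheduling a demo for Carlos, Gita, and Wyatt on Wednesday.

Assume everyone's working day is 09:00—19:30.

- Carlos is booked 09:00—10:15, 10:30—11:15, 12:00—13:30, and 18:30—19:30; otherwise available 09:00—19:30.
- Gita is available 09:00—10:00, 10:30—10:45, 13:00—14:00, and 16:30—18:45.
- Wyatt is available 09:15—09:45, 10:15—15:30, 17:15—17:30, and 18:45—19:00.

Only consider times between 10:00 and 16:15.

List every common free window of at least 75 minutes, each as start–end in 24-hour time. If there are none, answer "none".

Carlos free within 09:00–19:30: 10:15–10:30, 11:15–12:00, 13:30–18:30.
Carlos ∩ Gita: 13:30–14:00, 16:30–18:30.
Carlos ∩ Gita ∩ Wyatt: 13:30–14:00, 17:15–17:30.
Restricted to 10:00–16:15: 13:30–14:00.
Windows ≥ 75 min: (none).

none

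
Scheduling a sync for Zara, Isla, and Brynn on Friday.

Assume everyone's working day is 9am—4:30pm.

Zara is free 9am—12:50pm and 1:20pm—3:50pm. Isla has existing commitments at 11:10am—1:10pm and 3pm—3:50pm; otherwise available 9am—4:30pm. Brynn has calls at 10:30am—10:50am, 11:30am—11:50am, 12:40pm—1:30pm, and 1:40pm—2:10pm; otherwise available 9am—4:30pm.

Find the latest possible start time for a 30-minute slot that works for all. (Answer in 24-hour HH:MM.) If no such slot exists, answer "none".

14:30

Isla free within 09:00–16:30: 09:00–11:10, 13:10–15:00, 15:50–16:30.
Brynn free within 09:00–16:30: 09:00–10:30, 10:50–11:30, 11:50–12:40, 13:30–13:40, 14:10–16:30.
Zara ∩ Isla: 09:00–11:10, 13:20–15:00.
Zara ∩ Isla ∩ Brynn: 09:00–10:30, 10:50–11:10, 13:30–13:40, 14:10–15:00.
Windows ≥ 30 min: 09:00–10:30, 14:10–15:00.
Latest start in the last window 14:10–15:00 is 15:00 − 30 min = 14:30.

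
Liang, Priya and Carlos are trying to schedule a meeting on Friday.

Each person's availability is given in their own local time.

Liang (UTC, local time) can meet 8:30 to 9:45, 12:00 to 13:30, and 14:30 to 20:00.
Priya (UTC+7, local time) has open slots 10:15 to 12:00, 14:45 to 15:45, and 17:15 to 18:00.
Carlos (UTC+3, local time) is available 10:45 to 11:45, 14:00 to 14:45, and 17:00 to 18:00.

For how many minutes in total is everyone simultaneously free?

15 minutes

Liang → UTC: 08:30–09:45, 12:00–13:30, 14:30–20:00.
Priya → UTC: 03:15–05:00, 07:45–08:45, 10:15–11:00.
Carlos → UTC: 07:45–08:45, 11:00–11:45, 14:00–15:00.
Liang ∩ Priya: 08:30–08:45.
Liang ∩ Priya ∩ Carlos: 08:30–08:45.
Total common minutes: 15.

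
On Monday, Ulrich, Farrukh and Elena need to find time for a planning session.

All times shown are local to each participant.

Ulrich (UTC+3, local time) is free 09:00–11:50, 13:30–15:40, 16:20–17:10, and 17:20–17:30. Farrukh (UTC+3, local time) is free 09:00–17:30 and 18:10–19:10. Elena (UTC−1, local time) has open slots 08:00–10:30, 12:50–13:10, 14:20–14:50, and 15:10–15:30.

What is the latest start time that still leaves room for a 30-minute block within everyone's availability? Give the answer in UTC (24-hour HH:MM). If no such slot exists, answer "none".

11:00

Ulrich → UTC: 06:00–08:50, 10:30–12:40, 13:20–14:10, 14:20–14:30.
Farrukh → UTC: 06:00–14:30, 15:10–16:10.
Elena → UTC: 09:00–11:30, 13:50–14:10, 15:20–15:50, 16:10–16:30.
Ulrich ∩ Farrukh: 06:00–08:50, 10:30–12:40, 13:20–14:10, 14:20–14:30.
Ulrich ∩ Farrukh ∩ Elena: 10:30–11:30, 13:50–14:10.
Windows ≥ 30 min: 10:30–11:30.
Latest start in the last window 10:30–11:30 is 11:30 − 30 min = 11:00.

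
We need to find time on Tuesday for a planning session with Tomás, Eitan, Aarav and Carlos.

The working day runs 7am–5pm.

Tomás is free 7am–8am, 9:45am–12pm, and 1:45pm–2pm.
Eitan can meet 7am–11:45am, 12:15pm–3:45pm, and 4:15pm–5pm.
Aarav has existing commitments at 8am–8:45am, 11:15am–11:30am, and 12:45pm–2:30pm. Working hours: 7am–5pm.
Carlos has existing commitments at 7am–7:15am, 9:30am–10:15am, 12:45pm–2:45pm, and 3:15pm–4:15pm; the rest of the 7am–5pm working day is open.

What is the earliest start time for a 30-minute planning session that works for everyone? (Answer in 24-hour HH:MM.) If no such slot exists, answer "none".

Aarav free within 07:00–17:00: 07:00–08:00, 08:45–11:15, 11:30–12:45, 14:30–17:00.
Carlos free within 07:00–17:00: 07:15–09:30, 10:15–12:45, 14:45–15:15, 16:15–17:00.
Tomás ∩ Eitan: 07:00–08:00, 09:45–11:45, 13:45–14:00.
Tomás ∩ Eitan ∩ Aarav: 07:00–08:00, 09:45–11:15, 11:30–11:45.
Tomás ∩ Eitan ∩ Aarav ∩ Carlos: 07:15–08:00, 10:15–11:15, 11:30–11:45.
Windows ≥ 30 min: 07:15–08:00, 10:15–11:15.
Earliest such window starts at 07:15.

07:15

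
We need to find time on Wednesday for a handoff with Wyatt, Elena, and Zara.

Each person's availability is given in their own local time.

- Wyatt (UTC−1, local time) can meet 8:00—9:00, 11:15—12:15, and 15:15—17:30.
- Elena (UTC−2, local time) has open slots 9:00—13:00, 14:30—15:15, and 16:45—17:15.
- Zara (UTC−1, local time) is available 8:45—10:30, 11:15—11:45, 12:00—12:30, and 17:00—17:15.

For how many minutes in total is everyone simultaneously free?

Wyatt → UTC: 09:00–10:00, 12:15–13:15, 16:15–18:30.
Elena → UTC: 11:00–15:00, 16:30–17:15, 18:45–19:15.
Zara → UTC: 09:45–11:30, 12:15–12:45, 13:00–13:30, 18:00–18:15.
Wyatt ∩ Elena: 12:15–13:15, 16:30–17:15.
Wyatt ∩ Elena ∩ Zara: 12:15–12:45, 13:00–13:15.
Total common minutes: 30 + 15 = 45.

45 minutes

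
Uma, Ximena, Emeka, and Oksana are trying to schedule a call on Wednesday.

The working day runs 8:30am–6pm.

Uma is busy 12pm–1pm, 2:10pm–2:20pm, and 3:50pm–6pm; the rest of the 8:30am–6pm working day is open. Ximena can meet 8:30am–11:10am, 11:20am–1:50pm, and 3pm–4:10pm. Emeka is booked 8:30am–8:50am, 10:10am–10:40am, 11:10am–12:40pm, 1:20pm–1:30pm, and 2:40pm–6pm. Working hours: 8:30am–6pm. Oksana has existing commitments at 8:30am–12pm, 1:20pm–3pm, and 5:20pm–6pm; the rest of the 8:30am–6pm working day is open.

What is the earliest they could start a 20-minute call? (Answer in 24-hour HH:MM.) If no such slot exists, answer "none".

13:00

Uma free within 08:30–18:00: 08:30–12:00, 13:00–14:10, 14:20–15:50.
Emeka free within 08:30–18:00: 08:50–10:10, 10:40–11:10, 12:40–13:20, 13:30–14:40.
Oksana free within 08:30–18:00: 12:00–13:20, 15:00–17:20.
Uma ∩ Ximena: 08:30–11:10, 11:20–12:00, 13:00–13:50, 15:00–15:50.
Uma ∩ Ximena ∩ Emeka: 08:50–10:10, 10:40–11:10, 13:00–13:20, 13:30–13:50.
Uma ∩ Ximena ∩ Emeka ∩ Oksana: 13:00–13:20.
Windows ≥ 20 min: 13:00–13:20.
Earliest such window starts at 13:00.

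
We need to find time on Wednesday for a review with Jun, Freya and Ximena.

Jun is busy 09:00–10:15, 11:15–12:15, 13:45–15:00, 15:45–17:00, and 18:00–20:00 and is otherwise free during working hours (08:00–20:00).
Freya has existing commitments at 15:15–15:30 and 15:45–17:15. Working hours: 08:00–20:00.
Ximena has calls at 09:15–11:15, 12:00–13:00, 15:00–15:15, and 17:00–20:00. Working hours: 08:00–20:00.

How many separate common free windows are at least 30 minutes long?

2

Jun free within 08:00–20:00: 08:00–09:00, 10:15–11:15, 12:15–13:45, 15:00–15:45, 17:00–18:00.
Freya free within 08:00–20:00: 08:00–15:15, 15:30–15:45, 17:15–20:00.
Ximena free within 08:00–20:00: 08:00–09:15, 11:15–12:00, 13:00–15:00, 15:15–17:00.
Jun ∩ Freya: 08:00–09:00, 10:15–11:15, 12:15–13:45, 15:00–15:15, 15:30–15:45, 17:15–18:00.
Jun ∩ Freya ∩ Ximena: 08:00–09:00, 13:00–13:45, 15:30–15:45.
Windows ≥ 30 min: 08:00–09:00, 13:00–13:45.
That's 2 windows.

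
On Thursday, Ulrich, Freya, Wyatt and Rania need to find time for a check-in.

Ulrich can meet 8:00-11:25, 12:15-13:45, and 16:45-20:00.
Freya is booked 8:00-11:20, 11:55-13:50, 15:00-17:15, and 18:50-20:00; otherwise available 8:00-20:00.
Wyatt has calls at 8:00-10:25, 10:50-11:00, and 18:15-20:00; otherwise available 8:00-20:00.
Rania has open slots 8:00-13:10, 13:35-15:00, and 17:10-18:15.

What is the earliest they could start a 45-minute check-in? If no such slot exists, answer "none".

17:15

Freya free within 08:00–20:00: 11:20–11:55, 13:50–15:00, 17:15–18:50.
Wyatt free within 08:00–20:00: 10:25–10:50, 11:00–18:15.
Ulrich ∩ Freya: 11:20–11:25, 17:15–18:50.
Ulrich ∩ Freya ∩ Wyatt: 11:20–11:25, 17:15–18:15.
Ulrich ∩ Freya ∩ Wyatt ∩ Rania: 11:20–11:25, 17:15–18:15.
Windows ≥ 45 min: 17:15–18:15.
Earliest such window starts at 17:15.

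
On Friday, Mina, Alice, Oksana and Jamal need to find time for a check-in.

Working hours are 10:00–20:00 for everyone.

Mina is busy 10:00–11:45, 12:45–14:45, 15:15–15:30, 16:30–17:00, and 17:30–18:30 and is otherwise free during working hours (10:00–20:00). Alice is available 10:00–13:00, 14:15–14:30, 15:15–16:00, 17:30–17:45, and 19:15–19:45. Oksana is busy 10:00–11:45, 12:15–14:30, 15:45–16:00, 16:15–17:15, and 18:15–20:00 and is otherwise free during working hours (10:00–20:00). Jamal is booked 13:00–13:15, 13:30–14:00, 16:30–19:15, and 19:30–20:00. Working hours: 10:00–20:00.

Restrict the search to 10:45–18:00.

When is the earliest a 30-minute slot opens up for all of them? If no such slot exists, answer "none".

Mina free within 10:00–20:00: 11:45–12:45, 14:45–15:15, 15:30–16:30, 17:00–17:30, 18:30–20:00.
Oksana free within 10:00–20:00: 11:45–12:15, 14:30–15:45, 16:00–16:15, 17:15–18:15.
Jamal free within 10:00–20:00: 10:00–13:00, 13:15–13:30, 14:00–16:30, 19:15–19:30.
Mina ∩ Alice: 11:45–12:45, 15:30–16:00, 19:15–19:45.
Mina ∩ Alice ∩ Oksana: 11:45–12:15, 15:30–15:45.
Mina ∩ Alice ∩ Oksana ∩ Jamal: 11:45–12:15, 15:30–15:45.
Restricted to 10:45–18:00: 11:45–12:15, 15:30–15:45.
Windows ≥ 30 min: 11:45–12:15.
Earliest such window starts at 11:45.

11:45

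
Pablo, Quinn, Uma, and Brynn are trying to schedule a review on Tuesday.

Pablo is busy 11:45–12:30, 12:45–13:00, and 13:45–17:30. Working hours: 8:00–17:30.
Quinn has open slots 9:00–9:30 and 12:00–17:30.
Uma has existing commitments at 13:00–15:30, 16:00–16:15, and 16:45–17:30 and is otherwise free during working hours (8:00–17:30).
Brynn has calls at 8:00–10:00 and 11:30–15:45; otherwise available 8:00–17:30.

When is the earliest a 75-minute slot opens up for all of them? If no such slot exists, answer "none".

none

Pablo free within 08:00–17:30: 08:00–11:45, 12:30–12:45, 13:00–13:45.
Uma free within 08:00–17:30: 08:00–13:00, 15:30–16:00, 16:15–16:45.
Brynn free within 08:00–17:30: 10:00–11:30, 15:45–17:30.
Pablo ∩ Quinn: 09:00–09:30, 12:30–12:45, 13:00–13:45.
Pablo ∩ Quinn ∩ Uma: 09:00–09:30, 12:30–12:45.
Pablo ∩ Quinn ∩ Uma ∩ Brynn: (none).
Windows ≥ 75 min: (none).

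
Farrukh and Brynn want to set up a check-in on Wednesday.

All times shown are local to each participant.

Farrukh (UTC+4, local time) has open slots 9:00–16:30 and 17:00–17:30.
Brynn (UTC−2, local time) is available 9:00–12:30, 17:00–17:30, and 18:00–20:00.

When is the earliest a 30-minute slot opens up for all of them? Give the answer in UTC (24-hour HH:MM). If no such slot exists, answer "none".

11:00

Farrukh → UTC: 05:00–12:30, 13:00–13:30.
Brynn → UTC: 11:00–14:30, 19:00–19:30, 20:00–22:00.
Farrukh ∩ Brynn: 11:00–12:30, 13:00–13:30.
Windows ≥ 30 min: 11:00–12:30, 13:00–13:30.
Earliest such window starts at 11:00.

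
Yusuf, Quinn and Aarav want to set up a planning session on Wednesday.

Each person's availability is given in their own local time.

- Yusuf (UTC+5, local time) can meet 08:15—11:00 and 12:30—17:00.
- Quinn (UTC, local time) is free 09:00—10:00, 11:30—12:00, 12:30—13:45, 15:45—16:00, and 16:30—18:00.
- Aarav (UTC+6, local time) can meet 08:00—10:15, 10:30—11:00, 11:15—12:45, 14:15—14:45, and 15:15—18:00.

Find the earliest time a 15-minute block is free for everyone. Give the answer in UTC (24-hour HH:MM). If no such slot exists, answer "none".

09:15

Yusuf → UTC: 03:15–06:00, 07:30–12:00.
Quinn → UTC: 09:00–10:00, 11:30–12:00, 12:30–13:45, 15:45–16:00, 16:30–18:00.
Aarav → UTC: 02:00–04:15, 04:30–05:00, 05:15–06:45, 08:15–08:45, 09:15–12:00.
Yusuf ∩ Quinn: 09:00–10:00, 11:30–12:00.
Yusuf ∩ Quinn ∩ Aarav: 09:15–10:00, 11:30–12:00.
Windows ≥ 15 min: 09:15–10:00, 11:30–12:00.
Earliest such window starts at 09:15.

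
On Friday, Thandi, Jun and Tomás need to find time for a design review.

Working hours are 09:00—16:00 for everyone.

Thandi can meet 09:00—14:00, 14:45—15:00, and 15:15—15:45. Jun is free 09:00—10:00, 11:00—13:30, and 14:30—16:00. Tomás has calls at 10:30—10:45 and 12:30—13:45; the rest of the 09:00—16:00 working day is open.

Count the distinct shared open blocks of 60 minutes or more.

Tomás free within 09:00–16:00: 09:00–10:30, 10:45–12:30, 13:45–16:00.
Thandi ∩ Jun: 09:00–10:00, 11:00–13:30, 14:45–15:00, 15:15–15:45.
Thandi ∩ Jun ∩ Tomás: 09:00–10:00, 11:00–12:30, 14:45–15:00, 15:15–15:45.
Windows ≥ 60 min: 09:00–10:00, 11:00–12:30.
That's 2 windows.

2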